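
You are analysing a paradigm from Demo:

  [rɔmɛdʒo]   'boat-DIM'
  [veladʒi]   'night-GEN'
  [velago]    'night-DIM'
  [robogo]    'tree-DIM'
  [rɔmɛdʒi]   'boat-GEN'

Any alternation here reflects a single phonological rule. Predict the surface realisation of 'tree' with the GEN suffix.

In [velago] and [veladʒi] the final segment of 'night' alternates: [g] ~ [dʒ].
The stem 'boat' ([rɔmɛdʒo], [rɔmɛdʒi]) shows [dʒ] unchanged in both environments, so [dʒ] cannot be basic with [g] derived before the DIM suffix.
The alternation reflects palatalization before a front vowel: /g/ becomes palato-alveolar [dʒ] before a front vowel. /g/ is underlying.
From [robogo] the stem 'tree' is /robog/; before a front vowel this yields [robodʒi].

[robodʒi]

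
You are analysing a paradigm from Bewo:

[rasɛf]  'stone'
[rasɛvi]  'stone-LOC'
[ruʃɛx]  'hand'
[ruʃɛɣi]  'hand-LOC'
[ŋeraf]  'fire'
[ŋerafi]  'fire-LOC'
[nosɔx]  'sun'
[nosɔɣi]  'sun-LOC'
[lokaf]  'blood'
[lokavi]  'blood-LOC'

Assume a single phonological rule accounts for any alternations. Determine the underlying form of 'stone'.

/rasɛv/

The root 'stone' surfaces as [rasɛf] and [rasɛvi], with a stem-final [f] ~ [v] alternation.
If /f/ were underlying and a rule turned it into [v] before the LOC suffix, 'fire' would also alternate; but it has [f] in both [ŋeraf] and [ŋerafi].
The underlying segment must be /v/; voiced obstruents become voiceless word-finally, yielding [f] there.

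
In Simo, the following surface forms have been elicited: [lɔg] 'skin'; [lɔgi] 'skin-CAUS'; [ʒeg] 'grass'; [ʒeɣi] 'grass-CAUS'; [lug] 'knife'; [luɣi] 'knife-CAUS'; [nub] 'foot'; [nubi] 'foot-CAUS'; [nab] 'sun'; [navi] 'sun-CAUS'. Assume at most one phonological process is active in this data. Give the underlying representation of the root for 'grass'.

The stem for 'grass' ends in [g] in [ʒeg] but [ɣ] in [ʒeɣi].
Compare 'skin', with invariant [g] in [lɔg] and [lɔgi]: an analysis with underlying /g/ and a rule producing [ɣ] before the CAUS suffix would wrongly predict alternation here too.
So /ɣ/ is underlying, and a rule of word-final hardening — voiced fricatives become stops word-finally — gives [g].

/ʒeɣ/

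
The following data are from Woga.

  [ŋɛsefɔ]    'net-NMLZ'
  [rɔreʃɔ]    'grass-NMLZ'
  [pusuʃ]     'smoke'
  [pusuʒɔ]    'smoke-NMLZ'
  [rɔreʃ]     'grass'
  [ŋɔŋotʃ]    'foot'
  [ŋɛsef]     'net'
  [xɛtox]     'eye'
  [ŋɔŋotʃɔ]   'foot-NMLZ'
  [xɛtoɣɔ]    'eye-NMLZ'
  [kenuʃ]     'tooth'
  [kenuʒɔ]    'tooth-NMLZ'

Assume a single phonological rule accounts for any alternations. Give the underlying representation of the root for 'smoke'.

'smoke' shows [ʃ] ~ [ʒ] at the end of the stem ([pusuʃ] vs [pusuʒɔ]).
The stem 'grass' ([rɔreʃ], [rɔreʃɔ]) shows [ʃ] unchanged in both environments, so [ʃ] cannot be basic with [ʒ] derived before the NMLZ suffix.
Therefore /ʒ/ is basic and [ʃ] is derived by word-final obstruent devoicing (voiced obstruents become voiceless word-finally).
Hence 'smoke' is /pusuʒ/ underlyingly.

/pusuʒ/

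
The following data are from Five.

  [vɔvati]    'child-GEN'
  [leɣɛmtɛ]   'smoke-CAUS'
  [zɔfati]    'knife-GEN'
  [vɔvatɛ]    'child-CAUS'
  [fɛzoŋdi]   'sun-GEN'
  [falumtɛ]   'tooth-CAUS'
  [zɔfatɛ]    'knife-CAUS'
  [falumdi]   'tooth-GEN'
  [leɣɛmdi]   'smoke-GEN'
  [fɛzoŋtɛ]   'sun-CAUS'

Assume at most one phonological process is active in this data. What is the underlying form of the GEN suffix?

/-di/

The GEN suffix surfaces as [-di] and [-ti], depending on the final segment of the stem.
The CAUS suffix, which begins with [t], is invariant after every stem; so [t] is not altered by any rule here.
The GEN suffix is therefore /-di/ underlyingly, with post-vocalic devoicing: voiced stops become voiceless after a vowel.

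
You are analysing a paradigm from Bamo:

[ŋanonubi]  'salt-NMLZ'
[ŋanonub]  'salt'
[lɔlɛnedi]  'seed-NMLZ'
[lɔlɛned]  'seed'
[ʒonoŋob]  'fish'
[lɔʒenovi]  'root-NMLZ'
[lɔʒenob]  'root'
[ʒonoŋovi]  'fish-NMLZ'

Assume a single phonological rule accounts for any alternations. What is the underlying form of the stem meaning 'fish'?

The stem for 'fish' ends in [b] in [ʒonoŋob] but [v] in [ʒonoŋovi].
The stem 'salt' ([ŋanonub], [ŋanonubi]) shows [b] unchanged in both environments, so [b] cannot be basic with [v] derived before the NMLZ suffix.
Therefore /v/ is basic and [b] is derived by word-final hardening (voiced fricatives become stops word-finally).
Hence 'fish' is /ʒonoŋov/ underlyingly.

/ʒonoŋov/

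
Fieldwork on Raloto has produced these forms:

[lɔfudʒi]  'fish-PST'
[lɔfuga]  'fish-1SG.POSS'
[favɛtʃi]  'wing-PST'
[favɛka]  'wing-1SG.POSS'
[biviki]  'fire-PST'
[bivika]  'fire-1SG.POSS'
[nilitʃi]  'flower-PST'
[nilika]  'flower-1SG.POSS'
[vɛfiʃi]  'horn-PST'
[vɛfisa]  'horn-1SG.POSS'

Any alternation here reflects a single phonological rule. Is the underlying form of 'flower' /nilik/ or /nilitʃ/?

/nilitʃ/

The stem for 'flower' ends in [tʃ] in [nilitʃi] but [k] in [nilika].
But 'fire' keeps [k] in both environments ([biviki], [bivika]), so there is no rule changing /k/ to [tʃ] before the PST suffix.
The alternation reflects depalatalization: palato-alveolar /tʃ/, /dʒ/ and /ʃ/ become [k], [g] and [s] when no front vowel follows. /tʃ/ is underlying.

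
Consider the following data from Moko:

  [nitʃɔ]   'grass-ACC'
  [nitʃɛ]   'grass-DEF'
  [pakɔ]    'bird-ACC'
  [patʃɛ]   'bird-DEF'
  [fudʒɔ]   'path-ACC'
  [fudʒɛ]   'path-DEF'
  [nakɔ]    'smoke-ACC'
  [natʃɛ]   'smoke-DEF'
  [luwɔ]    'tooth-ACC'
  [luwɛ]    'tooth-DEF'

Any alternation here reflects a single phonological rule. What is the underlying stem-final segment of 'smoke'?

The stem for 'smoke' ends in [k] in [nakɔ] but [tʃ] in [natʃɛ].
If /tʃ/ were underlying and a rule turned it into [k] before the ACC suffix, 'grass' would also alternate; but it has [tʃ] in both [nitʃɔ] and [nitʃɛ].
The alternation reflects palatalization before a front vowel: /k/ becomes palato-alveolar [tʃ] before a front vowel. /k/ is underlying.

/k/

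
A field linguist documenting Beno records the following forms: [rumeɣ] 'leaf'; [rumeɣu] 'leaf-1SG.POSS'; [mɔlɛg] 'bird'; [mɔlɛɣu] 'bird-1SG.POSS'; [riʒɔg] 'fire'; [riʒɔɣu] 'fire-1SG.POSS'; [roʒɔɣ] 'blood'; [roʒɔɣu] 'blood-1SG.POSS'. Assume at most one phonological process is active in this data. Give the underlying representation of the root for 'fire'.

/riʒɔg/

In [riʒɔg] and [riʒɔɣu] the final segment of 'fire' alternates: [g] ~ [ɣ].
The stem 'leaf' ([rumeɣ], [rumeɣu]) shows [ɣ] unchanged in both environments, so [ɣ] cannot be basic with [g] derived in isolation.
Therefore /g/ is basic and [ɣ] is derived by intervocalic spirantization (voiced stops become fricatives between vowels).
Hence 'fire' is /riʒɔg/ underlyingly.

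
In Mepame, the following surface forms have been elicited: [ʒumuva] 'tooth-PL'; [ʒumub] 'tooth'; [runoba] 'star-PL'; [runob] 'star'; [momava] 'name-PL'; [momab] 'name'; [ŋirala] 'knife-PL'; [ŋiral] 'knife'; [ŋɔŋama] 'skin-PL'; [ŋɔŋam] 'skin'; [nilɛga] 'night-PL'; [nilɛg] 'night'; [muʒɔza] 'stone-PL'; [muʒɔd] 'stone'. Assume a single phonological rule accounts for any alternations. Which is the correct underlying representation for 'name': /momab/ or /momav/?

The root 'name' surfaces as [momava] and [momab], with a stem-final [v] ~ [b] alternation.
If /b/ were underlying and a rule turned it into [v] before the PL suffix, 'star' would also alternate; but it has [b] in both [runoba] and [runob].
The underlying segment must be /v/; voiced fricatives become stops word-finally, yielding [b] there.

/momav/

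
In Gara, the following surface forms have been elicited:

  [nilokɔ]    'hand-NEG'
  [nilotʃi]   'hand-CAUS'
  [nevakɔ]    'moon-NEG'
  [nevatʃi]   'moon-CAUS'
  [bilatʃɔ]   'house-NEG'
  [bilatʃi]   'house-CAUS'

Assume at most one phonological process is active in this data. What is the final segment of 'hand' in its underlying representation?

The root 'hand' surfaces as [nilokɔ] and [nilotʃi], with a stem-final [k] ~ [tʃ] alternation.
The stem 'house' ([bilatʃɔ], [bilatʃi]) shows [tʃ] unchanged in both environments, so [tʃ] cannot be basic with [k] derived before the NEG suffix.
Therefore /k/ is basic and [tʃ] is derived by palatalization before a front vowel (/k/ becomes palato-alveolar [tʃ] before a front vowel).

/k/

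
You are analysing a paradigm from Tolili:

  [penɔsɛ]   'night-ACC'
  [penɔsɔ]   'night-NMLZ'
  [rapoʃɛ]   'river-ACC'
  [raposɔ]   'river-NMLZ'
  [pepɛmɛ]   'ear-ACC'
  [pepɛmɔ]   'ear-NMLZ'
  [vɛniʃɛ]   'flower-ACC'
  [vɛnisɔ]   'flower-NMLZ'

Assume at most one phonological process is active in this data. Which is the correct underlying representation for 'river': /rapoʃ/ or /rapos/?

/rapoʃ/

In [rapoʃɛ] and [raposɔ] the final segment of 'river' alternates: [ʃ] ~ [s].
If /s/ were underlying and a rule turned it into [ʃ] before the ACC suffix, 'night' would also alternate; but it has [s] in both [penɔsɛ] and [penɔsɔ].
The alternation reflects depalatalization: palato-alveolar /ʃ/ becomes [s] when no front vowel follows. /ʃ/ is underlying.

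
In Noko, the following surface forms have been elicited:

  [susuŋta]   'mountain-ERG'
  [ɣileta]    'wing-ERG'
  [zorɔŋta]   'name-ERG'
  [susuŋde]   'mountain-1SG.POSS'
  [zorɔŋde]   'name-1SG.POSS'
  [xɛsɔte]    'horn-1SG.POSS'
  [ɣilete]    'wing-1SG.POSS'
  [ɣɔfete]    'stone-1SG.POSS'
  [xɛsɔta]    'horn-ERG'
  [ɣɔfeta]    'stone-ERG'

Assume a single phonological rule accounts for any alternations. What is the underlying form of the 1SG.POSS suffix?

/-de/

The 1SG.POSS morpheme has two allomorphs, [-de] and [-te].
By contrast the ERG suffix keeps its initial [t] throughout — that segment must be underlying.
The 1SG.POSS suffix is therefore /-de/ underlyingly, with post-vocalic devoicing: voiced stops become voiceless after a vowel.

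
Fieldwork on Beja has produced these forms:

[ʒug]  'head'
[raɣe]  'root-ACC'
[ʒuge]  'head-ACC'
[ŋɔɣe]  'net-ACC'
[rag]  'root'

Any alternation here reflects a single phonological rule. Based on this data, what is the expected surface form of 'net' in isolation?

[ŋɔg]

In [rag] and [raɣe] the final segment of 'root' alternates: [g] ~ [ɣ].
If /g/ were underlying and a rule turned it into [ɣ] before the ACC suffix, 'head' would also alternate; but it has [g] in both [ʒug] and [ʒuge].
The underlying segment must be /ɣ/; voiced fricatives become stops word-finally, yielding [g] there.
From [ŋɔɣe] the stem 'net' is /ŋɔɣ/; word-finally this yields [ŋɔg].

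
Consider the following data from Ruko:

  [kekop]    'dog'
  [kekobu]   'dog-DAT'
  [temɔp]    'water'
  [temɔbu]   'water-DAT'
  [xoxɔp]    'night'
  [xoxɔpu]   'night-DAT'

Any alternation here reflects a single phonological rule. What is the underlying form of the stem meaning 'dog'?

In [kekop] and [kekobu] the final segment of 'dog' alternates: [p] ~ [b].
If /p/ were underlying and a rule turned it into [b] before the DAT suffix, 'night' would also alternate; but it has [p] in both [xoxɔp] and [xoxɔpu].
The alternation reflects word-final obstruent devoicing: voiced obstruents become voiceless word-finally. /b/ is underlying.

/kekob/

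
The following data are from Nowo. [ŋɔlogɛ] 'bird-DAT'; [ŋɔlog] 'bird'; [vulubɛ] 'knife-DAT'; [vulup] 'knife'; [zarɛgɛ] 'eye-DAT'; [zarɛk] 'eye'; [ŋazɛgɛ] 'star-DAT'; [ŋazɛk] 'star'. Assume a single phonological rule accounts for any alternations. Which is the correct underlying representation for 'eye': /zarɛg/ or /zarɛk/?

In [zarɛgɛ] and [zarɛk] the final segment of 'eye' alternates: [g] ~ [k].
The stem 'bird' ([ŋɔlogɛ], [ŋɔlog]) shows [g] unchanged in both environments, so [g] cannot be basic with [k] derived in isolation.
So /k/ is underlying, and a rule of intervocalic voicing — voiceless stops become voiced between vowels — gives [g].

/zarɛk/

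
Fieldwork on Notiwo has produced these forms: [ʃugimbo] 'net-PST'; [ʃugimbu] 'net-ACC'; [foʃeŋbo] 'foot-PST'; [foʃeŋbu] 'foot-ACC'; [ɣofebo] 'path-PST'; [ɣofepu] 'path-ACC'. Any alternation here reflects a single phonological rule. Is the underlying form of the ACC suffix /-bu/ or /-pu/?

/-pu/

The ACC morpheme has two allomorphs, [-bu] and [-pu].
The PST suffix, which begins with [b], is invariant after every stem; so [b] is not altered by any rule here.
The ACC suffix is therefore /-pu/ underlyingly, with post-nasal voicing: voiceless stops become voiced after a nasal.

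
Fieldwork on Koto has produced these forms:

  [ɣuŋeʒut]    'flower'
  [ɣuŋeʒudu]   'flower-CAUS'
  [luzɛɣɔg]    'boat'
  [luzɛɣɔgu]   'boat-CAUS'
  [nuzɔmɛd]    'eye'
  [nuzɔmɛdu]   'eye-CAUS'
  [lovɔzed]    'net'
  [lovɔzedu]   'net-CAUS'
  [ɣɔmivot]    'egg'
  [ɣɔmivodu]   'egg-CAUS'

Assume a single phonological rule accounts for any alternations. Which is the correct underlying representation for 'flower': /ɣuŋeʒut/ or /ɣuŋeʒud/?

/ɣuŋeʒut/

The stem for 'flower' ends in [t] in [ɣuŋeʒut] but [d] in [ɣuŋeʒudu].
If /d/ were underlying and a rule turned it into [t] in isolation, 'eye' would also alternate; but it has [d] in both [nuzɔmɛd] and [nuzɔmɛdu].
The underlying segment must be /t/; voiceless stops become voiced between vowels, yielding [d] there.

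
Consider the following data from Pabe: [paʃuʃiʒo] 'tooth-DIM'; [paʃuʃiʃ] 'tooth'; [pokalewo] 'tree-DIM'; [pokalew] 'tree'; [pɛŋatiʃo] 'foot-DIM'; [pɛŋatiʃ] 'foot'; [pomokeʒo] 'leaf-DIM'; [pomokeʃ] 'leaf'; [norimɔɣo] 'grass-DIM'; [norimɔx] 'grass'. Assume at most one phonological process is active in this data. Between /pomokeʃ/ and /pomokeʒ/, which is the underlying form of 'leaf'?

/pomokeʒ/

The stem for 'leaf' ends in [ʒ] in [pomokeʒo] but [ʃ] in [pomokeʃ].
Compare 'foot', with invariant [ʃ] in [pɛŋatiʃo] and [pɛŋatiʃ]: an analysis with underlying /ʃ/ and a rule producing [ʒ] before the DIM suffix would wrongly predict alternation here too.
Therefore /ʒ/ is basic and [ʃ] is derived by word-final obstruent devoicing (voiced obstruents become voiceless word-finally).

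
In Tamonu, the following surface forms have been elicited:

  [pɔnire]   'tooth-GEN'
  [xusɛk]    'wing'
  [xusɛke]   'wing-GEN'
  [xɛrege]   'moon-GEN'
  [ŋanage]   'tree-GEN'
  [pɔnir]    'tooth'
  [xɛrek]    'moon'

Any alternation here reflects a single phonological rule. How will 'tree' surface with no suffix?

In [xɛrege] and [xɛrek] the final segment of 'moon' alternates: [g] ~ [k].
If /k/ were underlying and a rule turned it into [g] before the GEN suffix, 'wing' would also alternate; but it has [k] in both [xusɛke] and [xusɛk].
The underlying segment must be /g/; voiced obstruents become voiceless word-finally, yielding [k] there.
From [ŋanage] the stem 'tree' is /ŋanag/; word-finally this yields [ŋanak].

[ŋanak]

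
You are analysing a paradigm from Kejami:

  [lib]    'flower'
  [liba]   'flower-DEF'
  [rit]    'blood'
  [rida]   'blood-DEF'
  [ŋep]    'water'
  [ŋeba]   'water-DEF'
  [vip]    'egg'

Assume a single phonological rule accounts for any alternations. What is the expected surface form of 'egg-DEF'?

The stem for 'water' ends in [p] in [ŋep] but [b] in [ŋeba].
Compare 'flower', with invariant [b] in [lib] and [liba]: an analysis with underlying /b/ and a rule producing [p] in isolation would wrongly predict alternation here too.
The alternation reflects intervocalic voicing: voiceless stops become voiced between vowels. /p/ is underlying.
From [vip] the stem 'egg' is /vip/; between vowels this yields [viba].

[viba]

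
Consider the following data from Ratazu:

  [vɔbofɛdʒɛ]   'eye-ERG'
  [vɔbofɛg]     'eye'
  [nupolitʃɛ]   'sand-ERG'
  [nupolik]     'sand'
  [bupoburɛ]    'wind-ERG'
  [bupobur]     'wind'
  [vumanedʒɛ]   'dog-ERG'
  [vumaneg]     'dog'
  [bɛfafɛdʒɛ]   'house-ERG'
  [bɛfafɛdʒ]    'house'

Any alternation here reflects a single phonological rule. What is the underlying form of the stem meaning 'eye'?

The stem for 'eye' ends in [dʒ] in [vɔbofɛdʒɛ] but [g] in [vɔbofɛg].
If /dʒ/ were underlying and a rule turned it into [g] in isolation, 'house' would also alternate; but it has [dʒ] in both [bɛfafɛdʒɛ] and [bɛfafɛdʒ].
So /g/ is underlying, and a rule of palatalization before a front vowel — /k/ and /g/ become palato-alveolar [tʃ] and [dʒ] before a front vowel — gives [dʒ].
Hence 'eye' is /vɔbofɛg/ underlyingly.

/vɔbofɛg/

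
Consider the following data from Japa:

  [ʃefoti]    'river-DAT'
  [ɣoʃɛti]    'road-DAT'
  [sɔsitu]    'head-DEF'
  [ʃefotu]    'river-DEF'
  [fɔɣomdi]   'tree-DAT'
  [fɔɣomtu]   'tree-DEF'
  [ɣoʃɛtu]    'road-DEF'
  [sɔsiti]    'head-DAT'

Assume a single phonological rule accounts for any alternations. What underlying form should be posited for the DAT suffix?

/-di/

The DAT morpheme has two allomorphs, [-di] and [-ti].
By contrast the DEF suffix keeps its initial [t] throughout — that segment must be underlying.
So the underlying form is /-di/, and voiced stops become voiceless after a vowel.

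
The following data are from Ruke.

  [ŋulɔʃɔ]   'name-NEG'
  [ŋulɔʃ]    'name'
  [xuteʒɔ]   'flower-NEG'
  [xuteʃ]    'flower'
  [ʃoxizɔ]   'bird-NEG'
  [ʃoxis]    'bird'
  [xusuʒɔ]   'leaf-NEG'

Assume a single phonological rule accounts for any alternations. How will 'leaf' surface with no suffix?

The root 'flower' surfaces as [xuteʒɔ] and [xuteʃ], with a stem-final [ʒ] ~ [ʃ] alternation.
The stem 'name' ([ŋulɔʃɔ], [ŋulɔʃ]) shows [ʃ] unchanged in both environments, so [ʃ] cannot be basic with [ʒ] derived before the NEG suffix.
Therefore /ʒ/ is basic and [ʃ] is derived by word-final obstruent devoicing (voiced obstruents become voiceless word-finally).
From [xusuʒɔ] the stem 'leaf' is /xusuʒ/; word-finally this yields [xusuʃ].

[xusuʃ]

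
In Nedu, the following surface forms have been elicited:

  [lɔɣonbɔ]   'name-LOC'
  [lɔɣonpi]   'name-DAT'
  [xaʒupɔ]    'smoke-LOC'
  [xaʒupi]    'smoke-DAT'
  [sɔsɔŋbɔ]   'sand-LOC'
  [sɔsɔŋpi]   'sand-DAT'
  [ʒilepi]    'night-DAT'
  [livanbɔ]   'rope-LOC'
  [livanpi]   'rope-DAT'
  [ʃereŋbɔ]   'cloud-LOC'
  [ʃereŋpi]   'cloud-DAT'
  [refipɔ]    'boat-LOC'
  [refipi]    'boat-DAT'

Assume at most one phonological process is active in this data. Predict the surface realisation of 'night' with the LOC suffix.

The LOC suffix surfaces as [-bɔ] and [-pɔ], depending on the final segment of the stem.
The DAT suffix, which begins with [p], is invariant after every stem; so [p] is not altered by any rule here.
The LOC suffix is therefore /-bɔ/ underlyingly, with post-vocalic devoicing: voiced stops become voiceless after a vowel.
After 'night', which ends in a vowel, the suffix surfaces as [-pɔ], giving [ʒilepɔ].

[ʒilepɔ]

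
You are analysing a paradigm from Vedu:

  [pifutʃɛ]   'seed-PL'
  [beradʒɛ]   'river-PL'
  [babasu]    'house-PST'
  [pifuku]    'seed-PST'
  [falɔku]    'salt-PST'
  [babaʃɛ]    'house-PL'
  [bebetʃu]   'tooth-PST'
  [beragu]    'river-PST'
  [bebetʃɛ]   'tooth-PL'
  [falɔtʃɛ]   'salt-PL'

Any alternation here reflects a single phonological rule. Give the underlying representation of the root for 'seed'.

/pifuk/

The root 'seed' surfaces as [pifutʃɛ] and [pifuku], with a stem-final [tʃ] ~ [k] alternation.
Compare 'tooth', with invariant [tʃ] in [bebetʃɛ] and [bebetʃu]: an analysis with underlying /tʃ/ and a rule producing [k] before the PST suffix would wrongly predict alternation here too.
So /k/ is underlying, and a rule of palatalization before a front vowel — /k/, /g/ and /s/ become palato-alveolar [tʃ], [dʒ] and [ʃ] before a front vowel — gives [tʃ].
Hence 'seed' is /pifuk/ underlyingly.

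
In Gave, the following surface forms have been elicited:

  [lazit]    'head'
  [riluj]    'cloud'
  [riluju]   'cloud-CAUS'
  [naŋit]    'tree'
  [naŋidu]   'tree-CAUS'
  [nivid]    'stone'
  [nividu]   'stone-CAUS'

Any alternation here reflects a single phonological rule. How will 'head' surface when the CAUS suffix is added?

[lazidu]

The stem for 'tree' ends in [t] in [naŋit] but [d] in [naŋidu].
But 'stone' keeps [d] in both environments ([nivid], [nividu]), so there is no rule changing /d/ to [t] in isolation.
The underlying segment must be /t/; voiceless stops become voiced between vowels, yielding [d] there.
From [lazit] the stem 'head' is /lazit/; between vowels this yields [lazidu].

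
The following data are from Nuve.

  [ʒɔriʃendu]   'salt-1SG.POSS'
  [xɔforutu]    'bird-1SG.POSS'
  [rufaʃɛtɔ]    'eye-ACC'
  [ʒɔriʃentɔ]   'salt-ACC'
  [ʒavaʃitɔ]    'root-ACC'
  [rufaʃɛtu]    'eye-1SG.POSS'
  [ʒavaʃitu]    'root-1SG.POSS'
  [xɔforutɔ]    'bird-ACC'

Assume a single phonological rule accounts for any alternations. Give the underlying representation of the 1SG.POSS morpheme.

The 1SG.POSS morpheme has two allomorphs, [-du] and [-tu].
By contrast the ACC suffix keeps its initial [t] throughout — that segment must be underlying.
The 1SG.POSS suffix is therefore /-du/ underlyingly, with post-vocalic devoicing: voiced stops become voiceless after a vowel.

/-du/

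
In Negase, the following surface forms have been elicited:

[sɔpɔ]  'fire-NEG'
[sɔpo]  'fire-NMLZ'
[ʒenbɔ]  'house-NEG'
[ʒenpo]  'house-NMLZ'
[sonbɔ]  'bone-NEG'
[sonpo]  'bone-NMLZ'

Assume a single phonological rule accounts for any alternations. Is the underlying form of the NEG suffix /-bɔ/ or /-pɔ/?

The NEG morpheme has two allomorphs, [-bɔ] and [-pɔ].
By contrast the NMLZ suffix keeps its initial [p] throughout — that segment must be underlying.
So the underlying form is /-bɔ/, and voiced stops become voiceless after a vowel.

/-bɔ/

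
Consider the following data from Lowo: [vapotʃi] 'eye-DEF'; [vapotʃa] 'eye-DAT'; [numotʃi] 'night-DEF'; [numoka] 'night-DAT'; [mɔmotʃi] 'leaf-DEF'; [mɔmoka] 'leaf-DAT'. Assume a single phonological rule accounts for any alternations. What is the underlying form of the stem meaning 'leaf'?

In [mɔmotʃi] and [mɔmoka] the final segment of 'leaf' alternates: [tʃ] ~ [k].
If /tʃ/ were underlying and a rule turned it into [k] before the DAT suffix, 'eye' would also alternate; but it has [tʃ] in both [vapotʃi] and [vapotʃa].
The alternation reflects palatalization before a front vowel: /k/ becomes palato-alveolar [tʃ] before a front vowel. /k/ is underlying.

/mɔmok/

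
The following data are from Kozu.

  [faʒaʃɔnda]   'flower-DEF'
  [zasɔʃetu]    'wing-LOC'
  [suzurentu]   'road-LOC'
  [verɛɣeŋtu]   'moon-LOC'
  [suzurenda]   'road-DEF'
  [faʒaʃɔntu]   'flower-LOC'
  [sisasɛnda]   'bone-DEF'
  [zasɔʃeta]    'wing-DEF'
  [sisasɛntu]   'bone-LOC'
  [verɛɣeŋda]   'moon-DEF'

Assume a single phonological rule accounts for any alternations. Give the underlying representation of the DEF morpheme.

/-da/

The DEF morpheme has two allomorphs, [-da] and [-ta].
By contrast the LOC suffix keeps its initial [t] throughout — that segment must be underlying.
So the underlying form is /-da/, and voiced stops become voiceless after a vowel.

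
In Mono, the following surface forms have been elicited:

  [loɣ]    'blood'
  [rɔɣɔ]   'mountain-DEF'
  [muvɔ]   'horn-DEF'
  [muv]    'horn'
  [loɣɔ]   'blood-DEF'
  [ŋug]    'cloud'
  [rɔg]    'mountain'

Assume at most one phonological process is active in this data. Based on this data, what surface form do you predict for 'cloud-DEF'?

In [rɔɣɔ] and [rɔg] the final segment of 'mountain' alternates: [ɣ] ~ [g].
If /ɣ/ were underlying and a rule turned it into [g] in isolation, 'blood' would also alternate; but it has [ɣ] in both [loɣɔ] and [loɣ].
The alternation reflects intervocalic spirantization: voiced stops become fricatives between vowels. /g/ is underlying.
From [ŋug] the stem 'cloud' is /ŋug/; between vowels this yields [ŋuɣɔ].

[ŋuɣɔ]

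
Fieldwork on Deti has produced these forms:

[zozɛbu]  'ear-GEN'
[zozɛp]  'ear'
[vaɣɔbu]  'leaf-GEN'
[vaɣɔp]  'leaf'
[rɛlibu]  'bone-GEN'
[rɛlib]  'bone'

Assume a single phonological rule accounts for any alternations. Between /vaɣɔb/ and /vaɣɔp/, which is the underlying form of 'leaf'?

In [vaɣɔbu] and [vaɣɔp] the final segment of 'leaf' alternates: [b] ~ [p].
If /b/ were underlying and a rule turned it into [p] in isolation, 'bone' would also alternate; but it has [b] in both [rɛlibu] and [rɛlib].
The underlying segment must be /p/; voiceless stops become voiced between vowels, yielding [b] there.

/vaɣɔp/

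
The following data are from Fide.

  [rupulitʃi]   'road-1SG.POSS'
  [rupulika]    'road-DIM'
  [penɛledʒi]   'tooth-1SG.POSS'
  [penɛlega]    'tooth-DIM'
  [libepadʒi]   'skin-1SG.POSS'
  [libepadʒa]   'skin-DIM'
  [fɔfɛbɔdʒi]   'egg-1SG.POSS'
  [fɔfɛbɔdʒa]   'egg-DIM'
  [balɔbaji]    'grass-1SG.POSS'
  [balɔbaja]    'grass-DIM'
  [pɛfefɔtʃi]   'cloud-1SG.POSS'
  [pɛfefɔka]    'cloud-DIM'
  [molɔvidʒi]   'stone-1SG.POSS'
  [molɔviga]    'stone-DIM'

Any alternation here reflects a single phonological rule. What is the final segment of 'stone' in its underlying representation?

The stem for 'stone' ends in [dʒ] in [molɔvidʒi] but [g] in [molɔviga].
But 'skin' keeps [dʒ] in both environments ([libepadʒi], [libepadʒa]), so there is no rule changing /dʒ/ to [g] before the DIM suffix.
Therefore /g/ is basic and [dʒ] is derived by palatalization before a front vowel (/k/ and /g/ become palato-alveolar [tʃ] and [dʒ] before a front vowel).

/g/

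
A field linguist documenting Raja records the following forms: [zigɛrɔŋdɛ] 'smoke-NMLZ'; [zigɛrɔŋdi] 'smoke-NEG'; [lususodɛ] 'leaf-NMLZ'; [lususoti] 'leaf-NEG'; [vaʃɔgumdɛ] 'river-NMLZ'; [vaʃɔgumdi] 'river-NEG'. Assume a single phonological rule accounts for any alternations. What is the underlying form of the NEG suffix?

/-ti/

The NEG suffix surfaces as [-di] and [-ti], depending on the final segment of the stem.
The NMLZ suffix, which begins with [d], is invariant after every stem; so [d] is not altered by any rule here.
So the underlying form is /-ti/, and voiceless stops become voiced after a nasal.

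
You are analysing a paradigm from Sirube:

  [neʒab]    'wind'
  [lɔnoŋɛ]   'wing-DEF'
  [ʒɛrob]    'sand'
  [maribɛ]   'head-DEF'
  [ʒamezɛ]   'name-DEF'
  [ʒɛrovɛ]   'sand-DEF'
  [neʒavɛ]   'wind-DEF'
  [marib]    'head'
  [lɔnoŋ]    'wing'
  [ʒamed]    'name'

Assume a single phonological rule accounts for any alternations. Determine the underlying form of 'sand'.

/ʒɛrov/

In [ʒɛrovɛ] and [ʒɛrob] the final segment of 'sand' alternates: [v] ~ [b].
If /b/ were underlying and a rule turned it into [v] before the DEF suffix, 'head' would also alternate; but it has [b] in both [maribɛ] and [marib].
So /v/ is underlying, and a rule of word-final hardening — voiced fricatives become stops word-finally — gives [b].
So 'sand' = /ʒɛrov/.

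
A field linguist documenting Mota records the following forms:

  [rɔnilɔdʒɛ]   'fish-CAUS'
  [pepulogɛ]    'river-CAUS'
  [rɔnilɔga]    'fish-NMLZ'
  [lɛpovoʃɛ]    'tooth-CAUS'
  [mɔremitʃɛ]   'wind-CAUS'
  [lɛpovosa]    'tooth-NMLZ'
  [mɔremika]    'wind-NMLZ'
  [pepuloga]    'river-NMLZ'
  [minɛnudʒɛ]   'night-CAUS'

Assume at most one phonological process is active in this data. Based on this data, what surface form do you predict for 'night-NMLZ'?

[minɛnuga]

'fish' shows [g] ~ [dʒ] at the end of the stem ([rɔnilɔga] vs [rɔnilɔdʒɛ]).
If /g/ were underlying and a rule turned it into [dʒ] before the CAUS suffix, 'river' would also alternate; but it has [g] in both [pepuloga] and [pepulogɛ].
Therefore /dʒ/ is basic and [g] is derived by depalatalization (palato-alveolar /tʃ/, /dʒ/ and /ʃ/ become [k], [g] and [s] when no front vowel follows).
The one attested form of 'night', [minɛnudʒɛ], shows underlying /minɛnudʒ/. Applying the same rule when no front vowel follows gives [minɛnuga].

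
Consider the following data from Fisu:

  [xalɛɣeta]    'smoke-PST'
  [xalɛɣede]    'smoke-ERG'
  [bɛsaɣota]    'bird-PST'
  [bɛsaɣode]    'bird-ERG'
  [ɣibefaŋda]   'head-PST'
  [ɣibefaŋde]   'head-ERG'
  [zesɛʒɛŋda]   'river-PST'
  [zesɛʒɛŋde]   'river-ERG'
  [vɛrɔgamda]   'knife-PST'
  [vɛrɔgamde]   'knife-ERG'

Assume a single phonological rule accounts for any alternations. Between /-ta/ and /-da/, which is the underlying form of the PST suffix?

/-ta/

The PST morpheme has two allomorphs, [-da] and [-ta].
The ERG suffix, which begins with [d], is invariant after every stem; so [d] is not altered by any rule here.
So the underlying form is /-ta/, and voiceless stops become voiced after a nasal.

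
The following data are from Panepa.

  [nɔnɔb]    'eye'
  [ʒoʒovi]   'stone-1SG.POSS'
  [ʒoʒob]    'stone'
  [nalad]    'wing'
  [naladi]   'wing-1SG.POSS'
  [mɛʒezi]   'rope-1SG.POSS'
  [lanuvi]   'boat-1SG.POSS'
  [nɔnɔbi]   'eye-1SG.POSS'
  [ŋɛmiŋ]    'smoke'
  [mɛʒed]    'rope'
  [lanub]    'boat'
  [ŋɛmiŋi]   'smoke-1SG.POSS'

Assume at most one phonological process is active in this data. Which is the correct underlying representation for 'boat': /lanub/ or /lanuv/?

/lanuv/

'boat' shows [b] ~ [v] at the end of the stem ([lanub] vs [lanuvi]).
Compare 'eye', with invariant [b] in [nɔnɔb] and [nɔnɔbi]: an analysis with underlying /b/ and a rule producing [v] before the 1SG.POSS suffix would wrongly predict alternation here too.
The alternation reflects word-final hardening: voiced fricatives become stops word-finally. /v/ is underlying.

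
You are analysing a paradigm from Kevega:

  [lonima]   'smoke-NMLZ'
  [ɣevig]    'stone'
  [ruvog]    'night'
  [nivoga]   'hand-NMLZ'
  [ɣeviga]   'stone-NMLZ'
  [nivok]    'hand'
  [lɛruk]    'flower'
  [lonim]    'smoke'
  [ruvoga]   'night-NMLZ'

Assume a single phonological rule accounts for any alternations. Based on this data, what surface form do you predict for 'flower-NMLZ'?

'hand' shows [g] ~ [k] at the end of the stem ([nivoga] vs [nivok]).
But 'night' keeps [g] in both environments ([ruvoga], [ruvog]), so there is no rule changing /g/ to [k] in isolation.
The alternation reflects intervocalic voicing: voiceless stops become voiced between vowels. /k/ is underlying.
From [lɛruk] the stem 'flower' is /lɛruk/; between vowels this yields [lɛruga].

[lɛruga]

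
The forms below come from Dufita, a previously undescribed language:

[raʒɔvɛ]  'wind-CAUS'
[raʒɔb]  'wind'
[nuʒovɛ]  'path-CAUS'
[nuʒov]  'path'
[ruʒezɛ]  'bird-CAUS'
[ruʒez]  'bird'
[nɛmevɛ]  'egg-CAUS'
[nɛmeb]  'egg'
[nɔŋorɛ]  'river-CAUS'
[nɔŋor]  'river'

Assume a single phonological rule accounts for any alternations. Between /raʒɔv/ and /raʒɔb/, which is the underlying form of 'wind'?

'wind' shows [v] ~ [b] at the end of the stem ([raʒɔvɛ] vs [raʒɔb]).
If /v/ were underlying and a rule turned it into [b] in isolation, 'path' would also alternate; but it has [v] in both [nuʒovɛ] and [nuʒov].
The alternation reflects intervocalic spirantization: voiced stops become fricatives between vowels. /b/ is underlying.

/raʒɔb/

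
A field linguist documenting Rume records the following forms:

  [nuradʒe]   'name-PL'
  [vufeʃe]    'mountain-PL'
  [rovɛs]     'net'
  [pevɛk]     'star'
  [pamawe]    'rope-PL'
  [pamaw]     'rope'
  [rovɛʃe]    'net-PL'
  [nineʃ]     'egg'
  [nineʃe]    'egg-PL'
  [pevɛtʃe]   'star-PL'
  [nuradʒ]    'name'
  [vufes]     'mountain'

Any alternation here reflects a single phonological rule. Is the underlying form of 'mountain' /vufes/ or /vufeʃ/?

'mountain' shows [s] ~ [ʃ] at the end of the stem ([vufes] vs [vufeʃe]).
If /ʃ/ were underlying and a rule turned it into [s] in isolation, 'egg' would also alternate; but it has [ʃ] in both [nineʃ] and [nineʃe].
Therefore /s/ is basic and [ʃ] is derived by palatalization before a front vowel (/k/ and /s/ become palato-alveolar [tʃ] and [ʃ] before a front vowel).

/vufes/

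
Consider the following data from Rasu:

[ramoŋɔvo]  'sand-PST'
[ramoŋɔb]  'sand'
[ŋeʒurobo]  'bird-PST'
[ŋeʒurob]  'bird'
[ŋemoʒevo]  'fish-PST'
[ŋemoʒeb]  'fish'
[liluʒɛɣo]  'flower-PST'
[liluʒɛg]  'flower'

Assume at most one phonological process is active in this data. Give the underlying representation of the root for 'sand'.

/ramoŋɔv/

The stem for 'sand' ends in [v] in [ramoŋɔvo] but [b] in [ramoŋɔb].
But 'bird' keeps [b] in both environments ([ŋeʒurobo], [ŋeʒurob]), so there is no rule changing /b/ to [v] before the PST suffix.
So /v/ is underlying, and a rule of word-final hardening — voiced fricatives become stops word-finally — gives [b].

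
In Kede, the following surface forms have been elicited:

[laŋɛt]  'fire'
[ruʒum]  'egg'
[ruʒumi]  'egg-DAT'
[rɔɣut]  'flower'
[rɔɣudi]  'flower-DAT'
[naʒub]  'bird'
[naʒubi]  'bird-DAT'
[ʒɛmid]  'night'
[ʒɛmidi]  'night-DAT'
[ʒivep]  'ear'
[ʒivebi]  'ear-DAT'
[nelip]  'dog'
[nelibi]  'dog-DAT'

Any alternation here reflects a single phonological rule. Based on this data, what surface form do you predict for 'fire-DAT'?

[laŋɛdi]

The stem for 'flower' ends in [t] in [rɔɣut] but [d] in [rɔɣudi].
Compare 'night', with invariant [d] in [ʒɛmid] and [ʒɛmidi]: an analysis with underlying /d/ and a rule producing [t] in isolation would wrongly predict alternation here too.
The alternation reflects intervocalic voicing: voiceless stops become voiced between vowels. /t/ is underlying.
The one attested form of 'fire', [laŋɛt], shows underlying /laŋɛt/. Applying the same rule between vowels gives [laŋɛdi].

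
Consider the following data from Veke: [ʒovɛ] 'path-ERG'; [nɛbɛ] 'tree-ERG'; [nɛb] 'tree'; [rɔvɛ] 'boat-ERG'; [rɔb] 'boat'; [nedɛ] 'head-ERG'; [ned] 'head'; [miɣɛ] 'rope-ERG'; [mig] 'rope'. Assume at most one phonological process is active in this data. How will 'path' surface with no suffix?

'boat' shows [v] ~ [b] at the end of the stem ([rɔvɛ] vs [rɔb]).
But 'tree' keeps [b] in both environments ([nɛbɛ], [nɛb]), so there is no rule changing /b/ to [v] before the ERG suffix.
The underlying segment must be /v/; voiced fricatives become stops word-finally, yielding [b] there.
The one attested form of 'path', [ʒovɛ], shows underlying /ʒov/. Applying the same rule word-finally gives [ʒob].

[ʒob]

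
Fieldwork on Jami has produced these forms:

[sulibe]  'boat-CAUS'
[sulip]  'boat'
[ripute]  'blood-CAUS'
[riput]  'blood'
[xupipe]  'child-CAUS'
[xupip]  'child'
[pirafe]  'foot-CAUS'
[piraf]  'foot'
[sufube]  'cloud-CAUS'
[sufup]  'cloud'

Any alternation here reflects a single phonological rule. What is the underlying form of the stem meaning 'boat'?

The root 'boat' surfaces as [sulibe] and [sulip], with a stem-final [b] ~ [p] alternation.
The stem 'child' ([xupipe], [xupip]) shows [p] unchanged in both environments, so [p] cannot be basic with [b] derived before the CAUS suffix.
The underlying segment must be /b/; voiced obstruents become voiceless word-finally, yielding [p] there.

/sulib/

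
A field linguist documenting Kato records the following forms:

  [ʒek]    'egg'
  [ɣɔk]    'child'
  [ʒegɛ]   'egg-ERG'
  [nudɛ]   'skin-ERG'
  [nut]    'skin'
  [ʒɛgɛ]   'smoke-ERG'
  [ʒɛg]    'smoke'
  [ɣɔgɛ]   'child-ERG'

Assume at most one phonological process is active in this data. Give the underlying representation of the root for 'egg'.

The stem for 'egg' ends in [g] in [ʒegɛ] but [k] in [ʒek].
The stem 'smoke' ([ʒɛgɛ], [ʒɛg]) shows [g] unchanged in both environments, so [g] cannot be basic with [k] derived in isolation.
The alternation reflects intervocalic voicing: voiceless stops become voiced between vowels. /k/ is underlying.

/ʒek/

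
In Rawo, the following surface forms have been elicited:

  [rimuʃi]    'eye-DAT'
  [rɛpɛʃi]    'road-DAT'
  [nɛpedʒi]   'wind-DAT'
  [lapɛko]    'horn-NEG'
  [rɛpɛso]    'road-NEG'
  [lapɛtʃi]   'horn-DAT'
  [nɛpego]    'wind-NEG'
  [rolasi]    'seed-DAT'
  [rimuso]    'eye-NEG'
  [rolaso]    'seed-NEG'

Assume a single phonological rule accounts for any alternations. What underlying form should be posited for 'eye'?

The stem for 'eye' ends in [ʃ] in [rimuʃi] but [s] in [rimuso].
But 'seed' keeps [s] in both environments ([rolasi], [rolaso]), so there is no rule changing /s/ to [ʃ] before the DAT suffix.
So /ʃ/ is underlying, and a rule of depalatalization — palato-alveolar /tʃ/, /dʒ/ and /ʃ/ become [k], [g] and [s] when no front vowel follows — gives [s].

/rimuʃ/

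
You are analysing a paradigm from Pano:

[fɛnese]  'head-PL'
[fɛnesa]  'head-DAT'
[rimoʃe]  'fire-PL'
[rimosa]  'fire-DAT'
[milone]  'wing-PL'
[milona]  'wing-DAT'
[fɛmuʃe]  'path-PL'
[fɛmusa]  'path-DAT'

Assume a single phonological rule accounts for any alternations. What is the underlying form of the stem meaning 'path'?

/fɛmuʃ/

The root 'path' surfaces as [fɛmuʃe] and [fɛmusa], with a stem-final [ʃ] ~ [s] alternation.
Compare 'head', with invariant [s] in [fɛnese] and [fɛnesa]: an analysis with underlying /s/ and a rule producing [ʃ] before the PL suffix would wrongly predict alternation here too.
Therefore /ʃ/ is basic and [s] is derived by depalatalization (palato-alveolar /ʃ/ becomes [s] when no front vowel follows).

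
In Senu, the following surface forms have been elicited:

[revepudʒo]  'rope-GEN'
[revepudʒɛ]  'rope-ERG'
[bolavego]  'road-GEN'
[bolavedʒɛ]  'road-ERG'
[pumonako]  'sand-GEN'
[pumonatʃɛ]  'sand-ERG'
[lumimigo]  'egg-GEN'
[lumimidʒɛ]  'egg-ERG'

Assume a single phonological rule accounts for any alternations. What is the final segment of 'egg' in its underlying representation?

In [lumimigo] and [lumimidʒɛ] the final segment of 'egg' alternates: [g] ~ [dʒ].
If /dʒ/ were underlying and a rule turned it into [g] before the GEN suffix, 'rope' would also alternate; but it has [dʒ] in both [revepudʒo] and [revepudʒɛ].
Therefore /g/ is basic and [dʒ] is derived by palatalization before a front vowel (/k/ and /g/ become palato-alveolar [tʃ] and [dʒ] before a front vowel).

/g/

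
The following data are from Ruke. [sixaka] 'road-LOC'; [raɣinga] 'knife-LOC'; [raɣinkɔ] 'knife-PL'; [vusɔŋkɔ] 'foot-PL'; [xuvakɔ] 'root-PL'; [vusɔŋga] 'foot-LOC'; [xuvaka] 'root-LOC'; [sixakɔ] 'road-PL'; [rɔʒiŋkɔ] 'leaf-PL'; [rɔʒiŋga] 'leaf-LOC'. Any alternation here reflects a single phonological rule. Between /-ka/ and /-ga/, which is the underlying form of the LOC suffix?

The LOC morpheme has two allomorphs, [-ga] and [-ka].
By contrast the PL suffix keeps its initial [k] throughout — that segment must be underlying.
The LOC suffix is therefore /-ga/ underlyingly, with post-vocalic devoicing: voiced stops become voiceless after a vowel.

/-ga/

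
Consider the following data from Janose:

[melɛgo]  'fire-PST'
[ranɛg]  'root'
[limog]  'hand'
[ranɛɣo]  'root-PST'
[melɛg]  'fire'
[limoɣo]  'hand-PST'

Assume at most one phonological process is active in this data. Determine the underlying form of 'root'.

The root 'root' surfaces as [ranɛɣo] and [ranɛg], with a stem-final [ɣ] ~ [g] alternation.
The stem 'fire' ([melɛgo], [melɛg]) shows [g] unchanged in both environments, so [g] cannot be basic with [ɣ] derived before the PST suffix.
So /ɣ/ is underlying, and a rule of word-final hardening — voiced fricatives become stops word-finally — gives [g].
The underlying form of 'root' is therefore /ranɛɣ/.

/ranɛɣ/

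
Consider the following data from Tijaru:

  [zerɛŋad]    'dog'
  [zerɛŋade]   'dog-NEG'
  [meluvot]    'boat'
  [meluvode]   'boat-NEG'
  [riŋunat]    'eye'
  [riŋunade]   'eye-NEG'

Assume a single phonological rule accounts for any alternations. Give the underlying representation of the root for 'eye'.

In [riŋunat] and [riŋunade] the final segment of 'eye' alternates: [t] ~ [d].
Compare 'dog', with invariant [d] in [zerɛŋad] and [zerɛŋade]: an analysis with underlying /d/ and a rule producing [t] in isolation would wrongly predict alternation here too.
Therefore /t/ is basic and [d] is derived by intervocalic voicing (voiceless stops become voiced between vowels).

/riŋunat/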